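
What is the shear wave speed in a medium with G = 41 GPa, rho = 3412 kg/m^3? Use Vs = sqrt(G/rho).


Convert G to Pa: G = 41e9 Pa
Compute G/rho = 41e9 / 3412 = 12016412.6612
Vs = sqrt(12016412.6612) = 3466.47 m/s

3466.47


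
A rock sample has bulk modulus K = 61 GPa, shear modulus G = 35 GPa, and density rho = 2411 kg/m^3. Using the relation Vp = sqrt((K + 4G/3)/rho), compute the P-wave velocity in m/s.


First compute the effective modulus:
K + 4G/3 = 61e9 + 4*35e9/3 = 107666666666.67 Pa
Then divide by density:
107666666666.67 / 2411 = 44656435.7805 Pa/(kg/m^3)
Take the square root:
Vp = sqrt(44656435.7805) = 6682.55 m/s

6682.55


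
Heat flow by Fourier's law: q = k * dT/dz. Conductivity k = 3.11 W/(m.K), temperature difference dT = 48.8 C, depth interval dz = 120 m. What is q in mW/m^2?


q = k * dT / dz * 1000
= 3.11 * 48.8 / 120 * 1000
= 1.264733 * 1000
= 1264.7333 mW/m^2

1264.7333


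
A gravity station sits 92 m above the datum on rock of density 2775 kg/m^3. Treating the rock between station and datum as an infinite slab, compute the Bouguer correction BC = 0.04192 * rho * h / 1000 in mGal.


BC = 0.04192 * rho * h / 1000
= 0.04192 * 2775 * 92 / 1000
= 10.7022 mGal

10.7022


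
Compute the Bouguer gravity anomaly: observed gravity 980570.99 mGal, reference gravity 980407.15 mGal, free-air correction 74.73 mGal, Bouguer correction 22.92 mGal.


BA = g_obs - g_ref + FAC - BC
= 980570.99 - 980407.15 + 74.73 - 22.92
= 215.65 mGal

215.65


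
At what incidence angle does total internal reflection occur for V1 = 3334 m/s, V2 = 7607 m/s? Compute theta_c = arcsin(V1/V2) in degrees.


V1/V2 = 3334/7607 = 0.438281
theta_c = arcsin(0.438281) = 25.9942 degrees

25.9942


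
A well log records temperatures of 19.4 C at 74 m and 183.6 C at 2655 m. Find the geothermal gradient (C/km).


dT = 183.6 - 19.4 = 164.2 C
dz = 2655 - 74 = 2581 m
gradient = dT/dz * 1000 = 164.2/2581 * 1000 = 63.6188 C/km

63.6188


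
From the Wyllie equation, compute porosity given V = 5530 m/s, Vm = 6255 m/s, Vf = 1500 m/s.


1/V - 1/Vm = 1/5530 - 1/6255 = 2.096e-05
1/Vf - 1/Vm = 1/1500 - 1/6255 = 0.00050679
phi = 2.096e-05 / 0.00050679 = 0.0414

0.0414


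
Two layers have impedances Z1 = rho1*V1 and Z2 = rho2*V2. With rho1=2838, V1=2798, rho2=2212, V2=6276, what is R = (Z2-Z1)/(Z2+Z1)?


Z1 = 2838 * 2798 = 7940724
Z2 = 2212 * 6276 = 13882512
R = (13882512 - 7940724) / (13882512 + 7940724) = 5941788 / 21823236 = 0.2723

0.2723


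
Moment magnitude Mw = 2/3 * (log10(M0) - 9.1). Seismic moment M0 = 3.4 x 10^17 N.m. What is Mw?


log10(M0) = log10(3.4 x 10^17) = 17.5315
Mw = 2/3 * (17.5315 - 9.1)
= 2/3 * 8.4315
= 5.62

5.62


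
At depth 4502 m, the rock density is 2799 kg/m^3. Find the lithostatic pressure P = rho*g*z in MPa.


P = rho * g * z / 1e6
= 2799 * 9.81 * 4502 / 1e6
= 123616771.38 / 1e6
= 123.6168 MPa

123.6168


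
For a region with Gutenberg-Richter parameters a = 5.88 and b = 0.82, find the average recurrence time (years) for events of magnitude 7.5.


log10(N) = 5.88 - 0.82*7.5 = -0.27
N = 10^-0.27 = 0.537032
T = 1/N = 1/0.537032 = 1.8621 years

1.8621


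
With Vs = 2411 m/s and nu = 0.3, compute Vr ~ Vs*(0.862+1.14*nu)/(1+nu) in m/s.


Numerator factor = 0.862 + 1.14*0.3 = 1.204
Denominator = 1 + 0.3 = 1.3
Vr = 2411 * 1.204 / 1.3 = 2232.96 m/s

2232.96


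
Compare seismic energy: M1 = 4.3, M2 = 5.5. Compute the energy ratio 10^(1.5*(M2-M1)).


M2 - M1 = 5.5 - 4.3 = 1.2
1.5 * 1.2 = 1.8
ratio = 10^1.8 = 63.1

63.1


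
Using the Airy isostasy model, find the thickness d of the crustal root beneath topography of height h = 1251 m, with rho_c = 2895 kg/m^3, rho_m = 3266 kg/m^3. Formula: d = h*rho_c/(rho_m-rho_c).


rho_m - rho_c = 3266 - 2895 = 371
d = 1251 * 2895 / 371
= 3621645 / 371
= 9761.85 m

9761.85


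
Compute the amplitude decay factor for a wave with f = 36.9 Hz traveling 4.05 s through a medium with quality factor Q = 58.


pi*f*t/Q = pi*36.9*4.05/58 = 8.094747
A/A0 = exp(-8.094747) = 0.000305

3.050000e-04


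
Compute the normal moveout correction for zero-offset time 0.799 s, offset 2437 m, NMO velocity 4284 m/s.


x/Vnmo = 2437/4284 = 0.568861
(x/Vnmo)^2 = 0.323603
t0^2 = 0.638401
sqrt(0.638401 + 0.323603) = 0.980818
dt = 0.980818 - 0.799 = 0.181818

0.181818


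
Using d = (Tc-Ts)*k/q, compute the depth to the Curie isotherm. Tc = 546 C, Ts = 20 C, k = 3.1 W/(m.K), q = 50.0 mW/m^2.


T_Curie - T_surf = 546 - 20 = 526 C
Convert q to W/m^2: 50.0 mW/m^2 = 0.05 W/m^2
d = 526 * 3.1 / 0.05 = 32612.0 m

32612.0


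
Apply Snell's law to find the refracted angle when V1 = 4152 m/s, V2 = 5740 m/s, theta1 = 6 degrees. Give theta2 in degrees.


sin(theta1) = sin(6 deg) = 0.104528
sin(theta2) = V2/V1 * sin(theta1) = 5740/4152 * 0.104528 = 0.144507
theta2 = arcsin(0.144507) = 8.3087 degrees

8.3087


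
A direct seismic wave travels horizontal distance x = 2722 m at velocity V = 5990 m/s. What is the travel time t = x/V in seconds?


t = x / V
= 2722 / 5990
= 0.4544 s

0.4544


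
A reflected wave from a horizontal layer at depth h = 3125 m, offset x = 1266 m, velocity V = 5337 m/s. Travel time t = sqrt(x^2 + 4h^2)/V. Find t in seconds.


x^2 + 4h^2 = 1266^2 + 4*3125^2 = 1602756 + 39062500 = 40665256
sqrt(40665256) = 6376.9316
t = 6376.9316 / 5337 = 1.1949 s

1.1949


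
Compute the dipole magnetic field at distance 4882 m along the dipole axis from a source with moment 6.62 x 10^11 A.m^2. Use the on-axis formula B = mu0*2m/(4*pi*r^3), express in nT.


m = 6.62 x 10^11 = 662000000000 A.m^2
2m = 1324000000000 A.m^2
r^3 = 4882^3 = 116357216968
B = (4pi*10^-7) * 1324000000000 / (4*pi * 116357216968) * 1e9
= 1663787.469341 / 1462187912075.29 * 1e9
= 1137.8753 nT

1137.8753


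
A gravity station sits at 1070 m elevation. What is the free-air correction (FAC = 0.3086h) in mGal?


FAC = 0.3086 * h
= 0.3086 * 1070
= 330.202 mGal

330.202


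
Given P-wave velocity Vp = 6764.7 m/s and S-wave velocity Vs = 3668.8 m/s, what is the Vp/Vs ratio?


Vp/Vs = 6764.7 / 3668.8
= 1.8438

1.8438


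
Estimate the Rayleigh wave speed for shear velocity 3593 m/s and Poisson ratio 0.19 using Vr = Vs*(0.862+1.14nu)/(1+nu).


Numerator factor = 0.862 + 1.14*0.19 = 1.0786
Denominator = 1 + 0.19 = 1.19
Vr = 3593 * 1.0786 / 1.19 = 3256.65 m/s

3256.65


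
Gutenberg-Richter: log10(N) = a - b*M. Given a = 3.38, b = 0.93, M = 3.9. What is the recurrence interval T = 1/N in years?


log10(N) = 3.38 - 0.93*3.9 = -0.247
N = 10^-0.247 = 0.566239
T = 1/N = 1/0.566239 = 1.766 years

1.766


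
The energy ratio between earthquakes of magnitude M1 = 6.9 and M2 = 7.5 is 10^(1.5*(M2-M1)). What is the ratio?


M2 - M1 = 7.5 - 6.9 = 0.6
1.5 * 0.6 = 0.9
ratio = 10^0.9 = 7.94

7.94


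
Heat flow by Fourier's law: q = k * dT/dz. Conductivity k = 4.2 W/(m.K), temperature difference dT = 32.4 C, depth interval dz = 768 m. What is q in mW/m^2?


q = k * dT / dz * 1000
= 4.2 * 32.4 / 768 * 1000
= 0.177188 * 1000
= 177.1875 mW/m^2

177.1875


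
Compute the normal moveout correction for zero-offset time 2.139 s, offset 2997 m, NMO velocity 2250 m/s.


x/Vnmo = 2997/2250 = 1.332
(x/Vnmo)^2 = 1.774224
t0^2 = 4.575321
sqrt(4.575321 + 1.774224) = 2.51983
dt = 2.51983 - 2.139 = 0.38083

0.38083


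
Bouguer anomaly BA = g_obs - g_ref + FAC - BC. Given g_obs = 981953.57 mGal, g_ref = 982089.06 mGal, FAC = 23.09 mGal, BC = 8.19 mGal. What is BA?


BA = g_obs - g_ref + FAC - BC
= 981953.57 - 982089.06 + 23.09 - 8.19
= -120.59 mGal

-120.59


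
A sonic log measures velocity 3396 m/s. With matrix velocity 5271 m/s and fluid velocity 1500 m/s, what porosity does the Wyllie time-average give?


1/V - 1/Vm = 1/3396 - 1/5271 = 0.00010475
1/Vf - 1/Vm = 1/1500 - 1/5271 = 0.00047695
phi = 0.00010475 / 0.00047695 = 0.2196

0.2196


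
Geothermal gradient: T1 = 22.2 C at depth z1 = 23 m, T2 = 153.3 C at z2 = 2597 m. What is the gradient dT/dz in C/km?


dT = 153.3 - 22.2 = 131.1 C
dz = 2597 - 23 = 2574 m
gradient = dT/dz * 1000 = 131.1/2574 * 1000 = 50.9324 C/km

50.9324


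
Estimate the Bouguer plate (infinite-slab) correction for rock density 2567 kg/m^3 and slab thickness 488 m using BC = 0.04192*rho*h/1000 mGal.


BC = 0.04192 * rho * h / 1000
= 0.04192 * 2567 * 488 / 1000
= 52.513 mGal

52.513


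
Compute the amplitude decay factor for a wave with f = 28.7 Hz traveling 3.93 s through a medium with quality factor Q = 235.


pi*f*t/Q = pi*28.7*3.93/235 = 1.507844
A/A0 = exp(-1.507844) = 0.221387

0.221387


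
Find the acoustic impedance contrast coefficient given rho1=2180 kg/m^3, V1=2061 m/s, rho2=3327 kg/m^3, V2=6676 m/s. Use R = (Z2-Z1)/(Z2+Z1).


Z1 = 2180 * 2061 = 4492980
Z2 = 3327 * 6676 = 22211052
R = (22211052 - 4492980) / (22211052 + 4492980) = 17718072 / 26704032 = 0.6635

0.6635


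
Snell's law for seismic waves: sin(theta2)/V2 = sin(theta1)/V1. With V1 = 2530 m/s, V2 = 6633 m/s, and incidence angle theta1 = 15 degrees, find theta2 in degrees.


sin(theta1) = sin(15 deg) = 0.258819
sin(theta2) = V2/V1 * sin(theta1) = 6633/2530 * 0.258819 = 0.678556
theta2 = arcsin(0.678556) = 42.7309 degrees

42.7309


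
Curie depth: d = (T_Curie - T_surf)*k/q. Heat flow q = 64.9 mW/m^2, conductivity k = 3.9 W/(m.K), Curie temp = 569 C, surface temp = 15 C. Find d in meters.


T_Curie - T_surf = 569 - 15 = 554 C
Convert q to W/m^2: 64.9 mW/m^2 = 0.0649 W/m^2
d = 554 * 3.9 / 0.0649 = 33291.22 m

33291.22


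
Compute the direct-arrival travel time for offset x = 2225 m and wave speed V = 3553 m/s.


t = x / V
= 2225 / 3553
= 0.6262 s

0.6262


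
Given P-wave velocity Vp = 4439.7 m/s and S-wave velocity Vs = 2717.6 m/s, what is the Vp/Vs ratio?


Vp/Vs = 4439.7 / 2717.6
= 1.6337

1.6337


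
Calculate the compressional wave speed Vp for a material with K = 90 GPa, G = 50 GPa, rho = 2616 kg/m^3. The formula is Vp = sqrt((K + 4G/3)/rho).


First compute the effective modulus:
K + 4G/3 = 90e9 + 4*50e9/3 = 156666666666.67 Pa
Then divide by density:
156666666666.67 / 2616 = 59887869.5209 Pa/(kg/m^3)
Take the square root:
Vp = sqrt(59887869.5209) = 7738.73 m/s

7738.73


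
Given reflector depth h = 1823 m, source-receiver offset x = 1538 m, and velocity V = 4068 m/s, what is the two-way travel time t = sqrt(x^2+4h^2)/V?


x^2 + 4h^2 = 1538^2 + 4*1823^2 = 2365444 + 13293316 = 15658760
sqrt(15658760) = 3957.1151
t = 3957.1151 / 4068 = 0.9727 s

0.9727


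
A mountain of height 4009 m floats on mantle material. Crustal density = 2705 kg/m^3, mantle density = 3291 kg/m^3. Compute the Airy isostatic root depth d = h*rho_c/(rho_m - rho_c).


rho_m - rho_c = 3291 - 2705 = 586
d = 4009 * 2705 / 586
= 10844345 / 586
= 18505.71 m

18505.71


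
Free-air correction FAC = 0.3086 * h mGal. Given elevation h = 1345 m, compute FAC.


FAC = 0.3086 * h
= 0.3086 * 1345
= 415.067 mGal

415.067


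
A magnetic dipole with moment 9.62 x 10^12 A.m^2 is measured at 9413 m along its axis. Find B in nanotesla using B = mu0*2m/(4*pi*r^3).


m = 9.62 x 10^12 = 9620000000000 A.m^2
2m = 19240000000000 A.m^2
r^3 = 9413^3 = 834034807997
B = (4pi*10^-7) * 19240000000000 / (4*pi * 834034807997) * 1e9
= 24177697.062027 / 10480790502566.2 * 1e9
= 2306.8582 nT

2306.8582


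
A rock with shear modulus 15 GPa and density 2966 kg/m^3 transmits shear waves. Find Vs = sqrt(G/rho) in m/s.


Convert G to Pa: G = 15e9 Pa
Compute G/rho = 15e9 / 2966 = 5057316.2508
Vs = sqrt(5057316.2508) = 2248.85 m/s

2248.85


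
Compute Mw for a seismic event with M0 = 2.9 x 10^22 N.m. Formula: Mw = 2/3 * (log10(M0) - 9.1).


log10(M0) = log10(2.9 x 10^22) = 22.4624
Mw = 2/3 * (22.4624 - 9.1)
= 2/3 * 13.3624
= 8.91

8.91


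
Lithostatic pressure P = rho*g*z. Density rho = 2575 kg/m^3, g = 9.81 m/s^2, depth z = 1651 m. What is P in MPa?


P = rho * g * z / 1e6
= 2575 * 9.81 * 1651 / 1e6
= 41705498.25 / 1e6
= 41.7055 MPa

41.7055


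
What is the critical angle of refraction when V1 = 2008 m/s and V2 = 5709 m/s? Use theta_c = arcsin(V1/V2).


V1/V2 = 2008/5709 = 0.351725
theta_c = arcsin(0.351725) = 20.5929 degrees

20.5929


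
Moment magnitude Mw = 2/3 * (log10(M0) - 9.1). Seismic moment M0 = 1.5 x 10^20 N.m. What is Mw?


log10(M0) = log10(1.5 x 10^20) = 20.1761
Mw = 2/3 * (20.1761 - 9.1)
= 2/3 * 11.0761
= 7.38

7.38


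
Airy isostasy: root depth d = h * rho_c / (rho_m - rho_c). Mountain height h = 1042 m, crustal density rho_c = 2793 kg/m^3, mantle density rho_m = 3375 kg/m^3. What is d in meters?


rho_m - rho_c = 3375 - 2793 = 582
d = 1042 * 2793 / 582
= 2910306 / 582
= 5000.53 m

5000.53


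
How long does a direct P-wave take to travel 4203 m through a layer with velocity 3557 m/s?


t = x / V
= 4203 / 3557
= 1.1816 s

1.1816


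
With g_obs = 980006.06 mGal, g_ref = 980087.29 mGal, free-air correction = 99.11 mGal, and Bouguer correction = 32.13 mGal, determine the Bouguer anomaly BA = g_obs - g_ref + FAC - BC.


BA = g_obs - g_ref + FAC - BC
= 980006.06 - 980087.29 + 99.11 - 32.13
= -14.25 mGal

-14.25


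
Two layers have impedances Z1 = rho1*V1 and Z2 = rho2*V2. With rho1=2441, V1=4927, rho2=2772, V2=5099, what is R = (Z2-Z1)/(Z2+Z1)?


Z1 = 2441 * 4927 = 12026807
Z2 = 2772 * 5099 = 14134428
R = (14134428 - 12026807) / (14134428 + 12026807) = 2107621 / 26161235 = 0.0806

0.0806


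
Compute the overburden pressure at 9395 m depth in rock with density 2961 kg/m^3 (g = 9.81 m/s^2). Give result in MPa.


P = rho * g * z / 1e6
= 2961 * 9.81 * 9395 / 1e6
= 272900416.95 / 1e6
= 272.9004 MPa

272.9004


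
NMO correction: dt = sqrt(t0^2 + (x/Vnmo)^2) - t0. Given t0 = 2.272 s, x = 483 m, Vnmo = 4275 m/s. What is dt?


x/Vnmo = 483/4275 = 0.112982
(x/Vnmo)^2 = 0.012765
t0^2 = 5.161984
sqrt(5.161984 + 0.012765) = 2.274807
dt = 2.274807 - 2.272 = 0.002807

0.002807


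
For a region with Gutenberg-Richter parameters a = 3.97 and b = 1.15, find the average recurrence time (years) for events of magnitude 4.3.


log10(N) = 3.97 - 1.15*4.3 = -0.975
N = 10^-0.975 = 0.105925
T = 1/N = 1/0.105925 = 9.4406 years

9.4406


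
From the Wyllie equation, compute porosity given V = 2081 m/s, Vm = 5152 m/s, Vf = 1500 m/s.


1/V - 1/Vm = 1/2081 - 1/5152 = 0.00028644
1/Vf - 1/Vm = 1/1500 - 1/5152 = 0.00047257
phi = 0.00028644 / 0.00047257 = 0.6061

0.6061


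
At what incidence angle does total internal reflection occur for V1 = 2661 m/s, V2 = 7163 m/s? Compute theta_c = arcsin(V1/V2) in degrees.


V1/V2 = 2661/7163 = 0.371492
theta_c = arcsin(0.371492) = 21.8077 degrees

21.8077


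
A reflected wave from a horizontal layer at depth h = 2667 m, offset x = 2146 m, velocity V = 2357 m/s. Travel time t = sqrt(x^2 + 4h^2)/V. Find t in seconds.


x^2 + 4h^2 = 2146^2 + 4*2667^2 = 4605316 + 28451556 = 33056872
sqrt(33056872) = 5749.5106
t = 5749.5106 / 2357 = 2.4393 s

2.4393


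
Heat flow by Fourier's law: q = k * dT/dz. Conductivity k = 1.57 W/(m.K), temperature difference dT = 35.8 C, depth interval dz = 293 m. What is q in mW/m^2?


q = k * dT / dz * 1000
= 1.57 * 35.8 / 293 * 1000
= 0.191829 * 1000
= 191.8294 mW/m^2

191.8294


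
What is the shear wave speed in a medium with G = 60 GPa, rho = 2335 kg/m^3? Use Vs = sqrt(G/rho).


Convert G to Pa: G = 60e9 Pa
Compute G/rho = 60e9 / 2335 = 25695931.4775
Vs = sqrt(25695931.4775) = 5069.12 m/s

5069.12


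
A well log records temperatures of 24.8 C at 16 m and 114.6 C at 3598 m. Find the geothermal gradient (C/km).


dT = 114.6 - 24.8 = 89.8 C
dz = 3598 - 16 = 3582 m
gradient = dT/dz * 1000 = 89.8/3582 * 1000 = 25.0698 C/km

25.0698


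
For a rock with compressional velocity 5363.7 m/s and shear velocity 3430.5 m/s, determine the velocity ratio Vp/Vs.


Vp/Vs = 5363.7 / 3430.5
= 1.5635

1.5635


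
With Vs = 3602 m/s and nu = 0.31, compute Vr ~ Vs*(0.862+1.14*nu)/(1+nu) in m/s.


Numerator factor = 0.862 + 1.14*0.31 = 1.2154
Denominator = 1 + 0.31 = 1.31
Vr = 3602 * 1.2154 / 1.31 = 3341.89 m/s

3341.89


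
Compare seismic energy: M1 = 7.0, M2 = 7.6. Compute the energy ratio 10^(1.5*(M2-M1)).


M2 - M1 = 7.6 - 7.0 = 0.6
1.5 * 0.6 = 0.9
ratio = 10^0.9 = 7.94

7.94


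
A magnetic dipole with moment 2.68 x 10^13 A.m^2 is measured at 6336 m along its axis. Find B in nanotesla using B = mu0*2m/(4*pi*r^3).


m = 2.68 x 10^13 = 26800000000000 A.m^2
2m = 53600000000000 A.m^2
r^3 = 6336^3 = 254358061056
B = (4pi*10^-7) * 53600000000000 / (4*pi * 254358061056) * 1e9
= 67355746.492965 / 3196357663979.49 * 1e9
= 21072.6563 nT

21072.6563


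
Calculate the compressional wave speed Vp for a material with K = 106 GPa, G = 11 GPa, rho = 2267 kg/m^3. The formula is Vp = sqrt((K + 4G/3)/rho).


First compute the effective modulus:
K + 4G/3 = 106e9 + 4*11e9/3 = 120666666666.67 Pa
Then divide by density:
120666666666.67 / 2267 = 53227466.549 Pa/(kg/m^3)
Take the square root:
Vp = sqrt(53227466.549) = 7295.72 m/s

7295.72


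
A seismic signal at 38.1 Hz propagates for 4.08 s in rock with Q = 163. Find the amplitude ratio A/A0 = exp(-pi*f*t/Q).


pi*f*t/Q = pi*38.1*4.08/163 = 2.996039
A/A0 = exp(-2.996039) = 0.049985

0.049985


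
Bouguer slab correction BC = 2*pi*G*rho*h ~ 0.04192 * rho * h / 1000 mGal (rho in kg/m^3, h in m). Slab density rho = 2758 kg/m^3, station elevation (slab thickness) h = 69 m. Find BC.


BC = 0.04192 * rho * h / 1000
= 0.04192 * 2758 * 69 / 1000
= 7.9775 mGal

7.9775


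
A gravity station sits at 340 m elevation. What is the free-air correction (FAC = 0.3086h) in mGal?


FAC = 0.3086 * h
= 0.3086 * 340
= 104.924 mGal

104.924


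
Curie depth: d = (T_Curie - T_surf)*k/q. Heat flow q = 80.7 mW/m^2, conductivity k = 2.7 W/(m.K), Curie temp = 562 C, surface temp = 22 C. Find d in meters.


T_Curie - T_surf = 562 - 22 = 540 C
Convert q to W/m^2: 80.7 mW/m^2 = 0.0807 W/m^2
d = 540 * 2.7 / 0.0807 = 18066.91 m

18066.91


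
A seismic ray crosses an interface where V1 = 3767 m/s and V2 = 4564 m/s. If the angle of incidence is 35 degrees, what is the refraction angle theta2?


sin(theta1) = sin(35 deg) = 0.573576
sin(theta2) = V2/V1 * sin(theta1) = 4564/3767 * 0.573576 = 0.69493
theta2 = arcsin(0.69493) = 44.0217 degrees

44.0217


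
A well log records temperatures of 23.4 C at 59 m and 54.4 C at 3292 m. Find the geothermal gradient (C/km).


dT = 54.4 - 23.4 = 31.0 C
dz = 3292 - 59 = 3233 m
gradient = dT/dz * 1000 = 31.0/3233 * 1000 = 9.5886 C/km

9.5886


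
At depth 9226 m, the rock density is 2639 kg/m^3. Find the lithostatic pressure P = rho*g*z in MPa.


P = rho * g * z / 1e6
= 2639 * 9.81 * 9226 / 1e6
= 238848131.34 / 1e6
= 238.8481 MPa

238.8481


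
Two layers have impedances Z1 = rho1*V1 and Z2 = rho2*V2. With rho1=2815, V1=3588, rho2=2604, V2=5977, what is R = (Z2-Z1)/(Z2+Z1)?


Z1 = 2815 * 3588 = 10100220
Z2 = 2604 * 5977 = 15564108
R = (15564108 - 10100220) / (15564108 + 10100220) = 5463888 / 25664328 = 0.2129

0.2129


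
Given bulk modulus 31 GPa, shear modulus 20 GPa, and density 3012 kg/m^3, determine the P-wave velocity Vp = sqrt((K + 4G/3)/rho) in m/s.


First compute the effective modulus:
K + 4G/3 = 31e9 + 4*20e9/3 = 57666666666.67 Pa
Then divide by density:
57666666666.67 / 3012 = 19145639.6636 Pa/(kg/m^3)
Take the square root:
Vp = sqrt(19145639.6636) = 4375.57 m/s

4375.57


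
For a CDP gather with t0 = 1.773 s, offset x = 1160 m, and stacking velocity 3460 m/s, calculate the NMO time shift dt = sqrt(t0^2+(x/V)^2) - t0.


x/Vnmo = 1160/3460 = 0.33526
(x/Vnmo)^2 = 0.112399
t0^2 = 3.143529
sqrt(3.143529 + 0.112399) = 1.804419
dt = 1.804419 - 1.773 = 0.031419

0.031419


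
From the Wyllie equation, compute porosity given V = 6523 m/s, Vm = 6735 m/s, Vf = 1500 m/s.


1/V - 1/Vm = 1/6523 - 1/6735 = 4.83e-06
1/Vf - 1/Vm = 1/1500 - 1/6735 = 0.00051819
phi = 4.83e-06 / 0.00051819 = 0.0093

0.0093


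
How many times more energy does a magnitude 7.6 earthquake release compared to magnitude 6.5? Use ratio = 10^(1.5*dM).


M2 - M1 = 7.6 - 6.5 = 1.1
1.5 * 1.1 = 1.65
ratio = 10^1.65 = 44.67

44.67


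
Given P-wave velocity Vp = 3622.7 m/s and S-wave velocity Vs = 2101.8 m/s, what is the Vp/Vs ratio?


Vp/Vs = 3622.7 / 2101.8
= 1.7236

1.7236


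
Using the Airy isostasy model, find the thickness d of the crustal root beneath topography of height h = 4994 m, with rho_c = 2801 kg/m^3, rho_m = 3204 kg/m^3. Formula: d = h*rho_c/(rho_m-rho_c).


rho_m - rho_c = 3204 - 2801 = 403
d = 4994 * 2801 / 403
= 13988194 / 403
= 34710.16 m

34710.16


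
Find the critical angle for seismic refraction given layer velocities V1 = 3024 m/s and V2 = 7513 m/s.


V1/V2 = 3024/7513 = 0.402502
theta_c = arcsin(0.402502) = 23.7347 degrees

23.7347


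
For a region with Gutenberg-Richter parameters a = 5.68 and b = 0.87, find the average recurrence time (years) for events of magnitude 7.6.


log10(N) = 5.68 - 0.87*7.6 = -0.932
N = 10^-0.932 = 0.11695
T = 1/N = 1/0.11695 = 8.5507 years

8.5507


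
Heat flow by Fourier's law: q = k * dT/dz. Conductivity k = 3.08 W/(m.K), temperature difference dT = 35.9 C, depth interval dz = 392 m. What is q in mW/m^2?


q = k * dT / dz * 1000
= 3.08 * 35.9 / 392 * 1000
= 0.282071 * 1000
= 282.0714 mW/m^2

282.0714


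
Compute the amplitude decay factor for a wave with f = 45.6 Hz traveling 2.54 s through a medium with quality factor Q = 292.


pi*f*t/Q = pi*45.6*2.54/292 = 1.246136
A/A0 = exp(-1.246136) = 0.287614

0.287614


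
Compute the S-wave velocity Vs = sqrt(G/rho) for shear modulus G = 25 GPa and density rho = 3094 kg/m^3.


Convert G to Pa: G = 25e9 Pa
Compute G/rho = 25e9 / 3094 = 8080155.139
Vs = sqrt(8080155.139) = 2842.56 m/s

2842.56


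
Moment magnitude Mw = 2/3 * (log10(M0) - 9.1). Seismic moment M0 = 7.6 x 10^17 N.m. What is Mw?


log10(M0) = log10(7.6 x 10^17) = 17.8808
Mw = 2/3 * (17.8808 - 9.1)
= 2/3 * 8.7808
= 5.85

5.85


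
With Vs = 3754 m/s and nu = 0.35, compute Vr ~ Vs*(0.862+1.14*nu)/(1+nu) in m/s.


Numerator factor = 0.862 + 1.14*0.35 = 1.261
Denominator = 1 + 0.35 = 1.35
Vr = 3754 * 1.261 / 1.35 = 3506.51 m/s

3506.51


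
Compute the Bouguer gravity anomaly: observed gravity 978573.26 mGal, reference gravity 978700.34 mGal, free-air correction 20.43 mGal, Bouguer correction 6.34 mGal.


BA = g_obs - g_ref + FAC - BC
= 978573.26 - 978700.34 + 20.43 - 6.34
= -112.99 mGal

-112.99


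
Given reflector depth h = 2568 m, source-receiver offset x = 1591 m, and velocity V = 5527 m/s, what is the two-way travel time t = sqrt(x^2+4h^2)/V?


x^2 + 4h^2 = 1591^2 + 4*2568^2 = 2531281 + 26378496 = 28909777
sqrt(28909777) = 5376.7813
t = 5376.7813 / 5527 = 0.9728 s

0.9728


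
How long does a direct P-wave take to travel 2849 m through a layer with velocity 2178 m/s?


t = x / V
= 2849 / 2178
= 1.3081 s

1.3081


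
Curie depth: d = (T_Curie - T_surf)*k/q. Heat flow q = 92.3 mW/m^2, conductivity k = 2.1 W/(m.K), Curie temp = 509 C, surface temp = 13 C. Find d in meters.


T_Curie - T_surf = 509 - 13 = 496 C
Convert q to W/m^2: 92.3 mW/m^2 = 0.0923 W/m^2
d = 496 * 2.1 / 0.0923 = 11284.94 m

11284.94


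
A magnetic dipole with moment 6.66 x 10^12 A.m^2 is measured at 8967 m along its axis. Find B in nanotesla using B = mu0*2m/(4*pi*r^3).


m = 6.66 x 10^12 = 6660000000000 A.m^2
2m = 13320000000000 A.m^2
r^3 = 8967^3 = 721010367063
B = (4pi*10^-7) * 13320000000000 / (4*pi * 721010367063) * 1e9
= 16738405.658326 / 9060483489308.8 * 1e9
= 1847.4076 nT

1847.4076


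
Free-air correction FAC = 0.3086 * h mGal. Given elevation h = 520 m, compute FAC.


FAC = 0.3086 * h
= 0.3086 * 520
= 160.472 mGal

160.472


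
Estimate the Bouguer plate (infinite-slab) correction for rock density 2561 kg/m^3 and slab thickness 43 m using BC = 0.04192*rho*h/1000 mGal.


BC = 0.04192 * rho * h / 1000
= 0.04192 * 2561 * 43 / 1000
= 4.6164 mGal

4.6164


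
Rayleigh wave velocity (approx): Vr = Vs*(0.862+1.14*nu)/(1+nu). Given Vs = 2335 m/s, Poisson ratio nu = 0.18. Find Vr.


Numerator factor = 0.862 + 1.14*0.18 = 1.0672
Denominator = 1 + 0.18 = 1.18
Vr = 2335 * 1.0672 / 1.18 = 2111.79 m/s

2111.79


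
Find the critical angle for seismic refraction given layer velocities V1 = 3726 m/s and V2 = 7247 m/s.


V1/V2 = 3726/7247 = 0.514144
theta_c = arcsin(0.514144) = 30.9402 degrees

30.9402


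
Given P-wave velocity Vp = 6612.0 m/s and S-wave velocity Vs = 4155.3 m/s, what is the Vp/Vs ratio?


Vp/Vs = 6612.0 / 4155.3
= 1.5912

1.5912


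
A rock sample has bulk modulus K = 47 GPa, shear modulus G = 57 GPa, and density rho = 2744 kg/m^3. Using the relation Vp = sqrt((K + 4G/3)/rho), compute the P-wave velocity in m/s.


First compute the effective modulus:
K + 4G/3 = 47e9 + 4*57e9/3 = 123000000000.0 Pa
Then divide by density:
123000000000.0 / 2744 = 44825072.8863 Pa/(kg/m^3)
Take the square root:
Vp = sqrt(44825072.8863) = 6695.15 m/s

6695.15


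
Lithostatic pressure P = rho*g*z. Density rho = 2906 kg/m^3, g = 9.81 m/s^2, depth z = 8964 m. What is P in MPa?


P = rho * g * z / 1e6
= 2906 * 9.81 * 8964 / 1e6
= 255544457.04 / 1e6
= 255.5445 MPa

255.5445


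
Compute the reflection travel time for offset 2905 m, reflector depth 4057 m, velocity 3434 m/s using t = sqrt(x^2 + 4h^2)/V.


x^2 + 4h^2 = 2905^2 + 4*4057^2 = 8439025 + 65836996 = 74276021
sqrt(74276021) = 8618.3537
t = 8618.3537 / 3434 = 2.5097 s

2.5097


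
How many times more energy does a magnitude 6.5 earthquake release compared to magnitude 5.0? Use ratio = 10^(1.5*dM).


M2 - M1 = 6.5 - 5.0 = 1.5
1.5 * 1.5 = 2.25
ratio = 10^2.25 = 177.83

177.83


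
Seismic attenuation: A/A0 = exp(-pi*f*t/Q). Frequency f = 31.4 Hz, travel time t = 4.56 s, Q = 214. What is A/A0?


pi*f*t/Q = pi*31.4*4.56/214 = 2.10199
A/A0 = exp(-2.10199) = 0.122213

0.122213


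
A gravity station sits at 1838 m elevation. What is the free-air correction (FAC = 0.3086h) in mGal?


FAC = 0.3086 * h
= 0.3086 * 1838
= 567.2068 mGal

567.2068


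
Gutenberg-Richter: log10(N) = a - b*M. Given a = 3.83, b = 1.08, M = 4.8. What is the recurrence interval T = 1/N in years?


log10(N) = 3.83 - 1.08*4.8 = -1.354
N = 10^-1.354 = 0.044259
T = 1/N = 1/0.044259 = 22.5944 years

22.5944


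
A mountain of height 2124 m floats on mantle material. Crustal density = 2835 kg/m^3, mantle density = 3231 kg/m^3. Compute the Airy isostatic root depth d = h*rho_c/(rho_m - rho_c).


rho_m - rho_c = 3231 - 2835 = 396
d = 2124 * 2835 / 396
= 6021540 / 396
= 15205.91 m

15205.91


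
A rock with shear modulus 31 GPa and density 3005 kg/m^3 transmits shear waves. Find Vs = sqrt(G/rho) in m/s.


Convert G to Pa: G = 31e9 Pa
Compute G/rho = 31e9 / 3005 = 10316139.7671
Vs = sqrt(10316139.7671) = 3211.87 m/s

3211.87


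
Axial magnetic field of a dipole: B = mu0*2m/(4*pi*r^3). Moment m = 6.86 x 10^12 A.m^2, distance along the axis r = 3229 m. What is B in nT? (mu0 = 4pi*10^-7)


m = 6.86 x 10^12 = 6860000000000 A.m^2
2m = 13720000000000 A.m^2
r^3 = 3229^3 = 33666977989
B = (4pi*10^-7) * 13720000000000 / (4*pi * 33666977989) * 1e9
= 17241060.482901 / 423071722875.25 * 1e9
= 40752.0984 nT

40752.0984


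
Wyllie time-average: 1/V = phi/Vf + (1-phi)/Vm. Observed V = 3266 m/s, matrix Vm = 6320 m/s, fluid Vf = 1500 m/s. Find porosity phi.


1/V - 1/Vm = 1/3266 - 1/6320 = 0.00014796
1/Vf - 1/Vm = 1/1500 - 1/6320 = 0.00050844
phi = 0.00014796 / 0.00050844 = 0.291

0.291


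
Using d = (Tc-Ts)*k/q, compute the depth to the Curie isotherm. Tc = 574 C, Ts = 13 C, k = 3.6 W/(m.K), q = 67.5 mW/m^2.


T_Curie - T_surf = 574 - 13 = 561 C
Convert q to W/m^2: 67.5 mW/m^2 = 0.0675 W/m^2
d = 561 * 3.6 / 0.0675 = 29920.0 m

29920.0


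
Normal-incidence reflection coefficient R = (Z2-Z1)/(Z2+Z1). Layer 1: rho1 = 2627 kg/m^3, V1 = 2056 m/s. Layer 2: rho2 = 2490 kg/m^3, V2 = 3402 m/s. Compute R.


Z1 = 2627 * 2056 = 5401112
Z2 = 2490 * 3402 = 8470980
R = (8470980 - 5401112) / (8470980 + 5401112) = 3069868 / 13872092 = 0.2213

0.2213


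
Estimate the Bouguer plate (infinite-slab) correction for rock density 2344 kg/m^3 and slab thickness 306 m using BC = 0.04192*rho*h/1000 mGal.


BC = 0.04192 * rho * h / 1000
= 0.04192 * 2344 * 306 / 1000
= 30.0677 mGal

30.0677


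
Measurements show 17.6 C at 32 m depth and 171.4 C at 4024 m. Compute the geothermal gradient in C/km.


dT = 171.4 - 17.6 = 153.8 C
dz = 4024 - 32 = 3992 m
gradient = dT/dz * 1000 = 153.8/3992 * 1000 = 38.5271 C/km

38.5271


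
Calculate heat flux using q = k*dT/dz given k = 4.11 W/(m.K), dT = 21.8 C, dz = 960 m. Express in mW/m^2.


q = k * dT / dz * 1000
= 4.11 * 21.8 / 960 * 1000
= 0.093331 * 1000
= 93.3313 mW/m^2

93.3313


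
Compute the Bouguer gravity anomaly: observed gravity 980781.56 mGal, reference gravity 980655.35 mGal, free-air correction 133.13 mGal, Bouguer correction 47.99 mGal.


BA = g_obs - g_ref + FAC - BC
= 980781.56 - 980655.35 + 133.13 - 47.99
= 211.35 mGal

211.35


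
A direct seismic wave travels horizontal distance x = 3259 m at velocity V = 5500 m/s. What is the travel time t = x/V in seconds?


t = x / V
= 3259 / 5500
= 0.5925 s

0.5925


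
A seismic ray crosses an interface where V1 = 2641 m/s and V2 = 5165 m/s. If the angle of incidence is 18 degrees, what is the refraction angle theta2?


sin(theta1) = sin(18 deg) = 0.309017
sin(theta2) = V2/V1 * sin(theta1) = 5165/2641 * 0.309017 = 0.604344
theta2 = arcsin(0.604344) = 37.1817 degrees

37.1817


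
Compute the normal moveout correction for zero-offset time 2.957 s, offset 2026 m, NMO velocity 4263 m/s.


x/Vnmo = 2026/4263 = 0.475252
(x/Vnmo)^2 = 0.225865
t0^2 = 8.743849
sqrt(8.743849 + 0.225865) = 2.994948
dt = 2.994948 - 2.957 = 0.037948

0.037948


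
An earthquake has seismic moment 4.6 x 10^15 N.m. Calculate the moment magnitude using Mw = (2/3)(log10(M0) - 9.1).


log10(M0) = log10(4.6 x 10^15) = 15.6628
Mw = 2/3 * (15.6628 - 9.1)
= 2/3 * 6.5628
= 4.38

4.38


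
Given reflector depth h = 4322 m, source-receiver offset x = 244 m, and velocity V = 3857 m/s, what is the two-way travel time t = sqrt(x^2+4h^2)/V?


x^2 + 4h^2 = 244^2 + 4*4322^2 = 59536 + 74718736 = 74778272
sqrt(74778272) = 8647.4431
t = 8647.4431 / 3857 = 2.242 s

2.242


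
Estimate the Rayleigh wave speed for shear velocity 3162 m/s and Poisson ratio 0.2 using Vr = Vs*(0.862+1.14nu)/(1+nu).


Numerator factor = 0.862 + 1.14*0.2 = 1.09
Denominator = 1 + 0.2 = 1.2
Vr = 3162 * 1.09 / 1.2 = 2872.15 m/s

2872.15


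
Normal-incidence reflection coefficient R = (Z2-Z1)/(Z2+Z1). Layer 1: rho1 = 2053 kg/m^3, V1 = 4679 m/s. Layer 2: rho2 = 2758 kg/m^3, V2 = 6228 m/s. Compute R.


Z1 = 2053 * 4679 = 9605987
Z2 = 2758 * 6228 = 17176824
R = (17176824 - 9605987) / (17176824 + 9605987) = 7570837 / 26782811 = 0.2827

0.2827


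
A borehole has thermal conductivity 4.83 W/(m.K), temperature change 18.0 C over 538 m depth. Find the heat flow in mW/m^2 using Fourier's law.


q = k * dT / dz * 1000
= 4.83 * 18.0 / 538 * 1000
= 0.161599 * 1000
= 161.5985 mW/m^2

161.5985


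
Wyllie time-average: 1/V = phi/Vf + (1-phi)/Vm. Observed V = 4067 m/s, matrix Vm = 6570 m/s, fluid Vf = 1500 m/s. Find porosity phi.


1/V - 1/Vm = 1/4067 - 1/6570 = 9.367e-05
1/Vf - 1/Vm = 1/1500 - 1/6570 = 0.00051446
phi = 9.367e-05 / 0.00051446 = 0.1821

0.1821


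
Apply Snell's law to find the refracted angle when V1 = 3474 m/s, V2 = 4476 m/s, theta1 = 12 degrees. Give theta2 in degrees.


sin(theta1) = sin(12 deg) = 0.207912
sin(theta2) = V2/V1 * sin(theta1) = 4476/3474 * 0.207912 = 0.267879
theta2 = arcsin(0.267879) = 15.5381 degrees

15.5381


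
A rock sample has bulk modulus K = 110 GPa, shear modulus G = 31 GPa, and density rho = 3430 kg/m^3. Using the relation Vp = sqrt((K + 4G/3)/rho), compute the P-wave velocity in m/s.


First compute the effective modulus:
K + 4G/3 = 110e9 + 4*31e9/3 = 151333333333.33 Pa
Then divide by density:
151333333333.33 / 3430 = 44120505.345 Pa/(kg/m^3)
Take the square root:
Vp = sqrt(44120505.345) = 6642.33 m/s

6642.33


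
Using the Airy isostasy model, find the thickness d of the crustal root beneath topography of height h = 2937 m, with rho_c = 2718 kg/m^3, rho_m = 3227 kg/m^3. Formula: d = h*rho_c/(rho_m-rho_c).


rho_m - rho_c = 3227 - 2718 = 509
d = 2937 * 2718 / 509
= 7982766 / 509
= 15683.23 m

15683.23


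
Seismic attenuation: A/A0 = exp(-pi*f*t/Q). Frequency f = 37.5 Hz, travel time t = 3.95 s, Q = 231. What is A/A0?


pi*f*t/Q = pi*37.5*3.95/231 = 2.014495
A/A0 = exp(-2.014495) = 0.133388

0.133388


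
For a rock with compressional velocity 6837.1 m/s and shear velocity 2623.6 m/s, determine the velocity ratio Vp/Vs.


Vp/Vs = 6837.1 / 2623.6
= 2.606

2.606


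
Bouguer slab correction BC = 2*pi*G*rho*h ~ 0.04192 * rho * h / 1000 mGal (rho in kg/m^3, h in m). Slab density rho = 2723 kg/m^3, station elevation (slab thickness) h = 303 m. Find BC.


BC = 0.04192 * rho * h / 1000
= 0.04192 * 2723 * 303 / 1000
= 34.5869 mGal

34.5869


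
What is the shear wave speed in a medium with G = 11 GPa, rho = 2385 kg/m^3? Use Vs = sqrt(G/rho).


Convert G to Pa: G = 11e9 Pa
Compute G/rho = 11e9 / 2385 = 4612159.3291
Vs = sqrt(4612159.3291) = 2147.59 m/s

2147.59


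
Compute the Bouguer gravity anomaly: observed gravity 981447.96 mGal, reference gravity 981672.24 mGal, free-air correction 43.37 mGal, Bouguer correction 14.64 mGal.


BA = g_obs - g_ref + FAC - BC
= 981447.96 - 981672.24 + 43.37 - 14.64
= -195.55 mGal

-195.55


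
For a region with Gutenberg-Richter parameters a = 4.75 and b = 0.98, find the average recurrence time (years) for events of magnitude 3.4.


log10(N) = 4.75 - 0.98*3.4 = 1.418
N = 10^1.418 = 26.18183
T = 1/N = 1/26.18183 = 0.0382 years

0.0382


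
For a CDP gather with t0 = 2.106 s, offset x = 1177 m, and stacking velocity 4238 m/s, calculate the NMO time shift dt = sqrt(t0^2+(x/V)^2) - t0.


x/Vnmo = 1177/4238 = 0.277725
(x/Vnmo)^2 = 0.077131
t0^2 = 4.435236
sqrt(4.435236 + 0.077131) = 2.124233
dt = 2.124233 - 2.106 = 0.018233

0.018233


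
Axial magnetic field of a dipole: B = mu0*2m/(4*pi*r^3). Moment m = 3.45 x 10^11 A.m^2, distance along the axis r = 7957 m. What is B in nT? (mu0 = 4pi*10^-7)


m = 3.45 x 10^11 = 345000000000 A.m^2
2m = 690000000000 A.m^2
r^3 = 7957^3 = 503788296493
B = (4pi*10^-7) * 690000000000 / (4*pi * 503788296493) * 1e9
= 867079.572391 / 6330790444907.7 * 1e9
= 136.9623 nT

136.9623


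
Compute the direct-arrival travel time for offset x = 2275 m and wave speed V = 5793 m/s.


t = x / V
= 2275 / 5793
= 0.3927 s

0.3927


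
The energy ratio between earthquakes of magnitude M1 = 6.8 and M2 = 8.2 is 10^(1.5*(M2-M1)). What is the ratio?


M2 - M1 = 8.2 - 6.8 = 1.4
1.5 * 1.4 = 2.1
ratio = 10^2.1 = 125.89

125.89


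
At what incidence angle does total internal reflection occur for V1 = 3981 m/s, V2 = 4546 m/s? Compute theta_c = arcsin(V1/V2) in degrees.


V1/V2 = 3981/4546 = 0.875715
theta_c = arcsin(0.875715) = 61.1297 degrees

61.1297


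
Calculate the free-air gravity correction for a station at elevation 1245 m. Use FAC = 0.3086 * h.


FAC = 0.3086 * h
= 0.3086 * 1245
= 384.207 mGal

384.207


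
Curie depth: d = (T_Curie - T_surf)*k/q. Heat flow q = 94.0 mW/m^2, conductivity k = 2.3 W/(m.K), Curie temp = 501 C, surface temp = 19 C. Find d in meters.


T_Curie - T_surf = 501 - 19 = 482 C
Convert q to W/m^2: 94.0 mW/m^2 = 0.094 W/m^2
d = 482 * 2.3 / 0.094 = 11793.62 m

11793.62


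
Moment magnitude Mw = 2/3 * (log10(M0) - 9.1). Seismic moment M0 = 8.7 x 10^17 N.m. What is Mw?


log10(M0) = log10(8.7 x 10^17) = 17.9395
Mw = 2/3 * (17.9395 - 9.1)
= 2/3 * 8.8395
= 5.89

5.89


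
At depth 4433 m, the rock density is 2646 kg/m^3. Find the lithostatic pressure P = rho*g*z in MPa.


P = rho * g * z / 1e6
= 2646 * 9.81 * 4433 / 1e6
= 115068533.58 / 1e6
= 115.0685 MPa

115.0685


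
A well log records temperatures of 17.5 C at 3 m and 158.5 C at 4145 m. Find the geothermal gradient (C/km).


dT = 158.5 - 17.5 = 141.0 C
dz = 4145 - 3 = 4142 m
gradient = dT/dz * 1000 = 141.0/4142 * 1000 = 34.0415 C/km

34.0415


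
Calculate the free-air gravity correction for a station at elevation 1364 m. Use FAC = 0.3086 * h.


FAC = 0.3086 * h
= 0.3086 * 1364
= 420.9304 mGal

420.9304


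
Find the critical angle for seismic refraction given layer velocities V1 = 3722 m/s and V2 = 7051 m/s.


V1/V2 = 3722/7051 = 0.527868
theta_c = arcsin(0.527868) = 31.8615 degrees

31.8615


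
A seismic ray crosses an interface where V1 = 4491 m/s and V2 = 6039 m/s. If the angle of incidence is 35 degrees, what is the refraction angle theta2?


sin(theta1) = sin(35 deg) = 0.573576
sin(theta2) = V2/V1 * sin(theta1) = 6039/4491 * 0.573576 = 0.771282
theta2 = arcsin(0.771282) = 50.4692 degrees

50.4692


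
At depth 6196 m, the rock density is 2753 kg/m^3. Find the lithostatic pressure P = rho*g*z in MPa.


P = rho * g * z / 1e6
= 2753 * 9.81 * 6196 / 1e6
= 167334938.28 / 1e6
= 167.3349 MPa

167.3349


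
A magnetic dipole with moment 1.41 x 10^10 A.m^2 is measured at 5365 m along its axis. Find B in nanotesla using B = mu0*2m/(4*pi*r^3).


m = 1.41 x 10^10 = 14100000000 A.m^2
2m = 28200000000 A.m^2
r^3 = 5365^3 = 154422002125
B = (4pi*10^-7) * 28200000000 / (4*pi * 154422002125) * 1e9
= 35437.165132 / 1940524109714.11 * 1e9
= 18.2616 nT

18.2616


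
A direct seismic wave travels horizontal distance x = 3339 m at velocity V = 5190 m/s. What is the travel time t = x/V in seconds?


t = x / V
= 3339 / 5190
= 0.6434 s

0.6434


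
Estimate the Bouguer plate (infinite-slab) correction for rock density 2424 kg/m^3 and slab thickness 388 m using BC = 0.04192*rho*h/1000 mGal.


BC = 0.04192 * rho * h / 1000
= 0.04192 * 2424 * 388 / 1000
= 39.4263 mGal

39.4263


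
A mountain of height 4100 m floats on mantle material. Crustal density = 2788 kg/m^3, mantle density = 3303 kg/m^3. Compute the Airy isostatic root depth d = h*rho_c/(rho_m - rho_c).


rho_m - rho_c = 3303 - 2788 = 515
d = 4100 * 2788 / 515
= 11430800 / 515
= 22195.73 m

22195.73


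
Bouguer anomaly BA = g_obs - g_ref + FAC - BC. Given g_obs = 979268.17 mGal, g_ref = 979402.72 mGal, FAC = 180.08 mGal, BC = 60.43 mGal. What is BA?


BA = g_obs - g_ref + FAC - BC
= 979268.17 - 979402.72 + 180.08 - 60.43
= -14.9 mGal

-14.9


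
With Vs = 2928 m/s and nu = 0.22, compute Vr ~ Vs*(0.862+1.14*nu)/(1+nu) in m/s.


Numerator factor = 0.862 + 1.14*0.22 = 1.1128
Denominator = 1 + 0.22 = 1.22
Vr = 2928 * 1.1128 / 1.22 = 2670.72 m/s

2670.72


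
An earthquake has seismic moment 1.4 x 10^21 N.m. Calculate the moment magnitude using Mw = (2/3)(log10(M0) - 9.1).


log10(M0) = log10(1.4 x 10^21) = 21.1461
Mw = 2/3 * (21.1461 - 9.1)
= 2/3 * 12.0461
= 8.03

8.03


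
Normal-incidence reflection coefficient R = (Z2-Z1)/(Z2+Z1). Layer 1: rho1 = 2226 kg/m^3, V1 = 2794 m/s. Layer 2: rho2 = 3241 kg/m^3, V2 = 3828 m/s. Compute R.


Z1 = 2226 * 2794 = 6219444
Z2 = 3241 * 3828 = 12406548
R = (12406548 - 6219444) / (12406548 + 6219444) = 6187104 / 18625992 = 0.3322

0.3322


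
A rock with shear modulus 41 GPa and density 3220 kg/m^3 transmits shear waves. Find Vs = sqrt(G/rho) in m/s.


Convert G to Pa: G = 41e9 Pa
Compute G/rho = 41e9 / 3220 = 12732919.2547
Vs = sqrt(12732919.2547) = 3568.32 m/s

3568.32


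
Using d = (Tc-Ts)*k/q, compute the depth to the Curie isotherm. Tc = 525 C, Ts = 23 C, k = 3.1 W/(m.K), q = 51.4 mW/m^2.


T_Curie - T_surf = 525 - 23 = 502 C
Convert q to W/m^2: 51.4 mW/m^2 = 0.0514 W/m^2
d = 502 * 3.1 / 0.0514 = 30276.26 m

30276.26


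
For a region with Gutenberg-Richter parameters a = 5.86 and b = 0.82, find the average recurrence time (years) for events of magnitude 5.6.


log10(N) = 5.86 - 0.82*5.6 = 1.268
N = 10^1.268 = 18.535316
T = 1/N = 1/18.535316 = 0.054 years

0.054
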